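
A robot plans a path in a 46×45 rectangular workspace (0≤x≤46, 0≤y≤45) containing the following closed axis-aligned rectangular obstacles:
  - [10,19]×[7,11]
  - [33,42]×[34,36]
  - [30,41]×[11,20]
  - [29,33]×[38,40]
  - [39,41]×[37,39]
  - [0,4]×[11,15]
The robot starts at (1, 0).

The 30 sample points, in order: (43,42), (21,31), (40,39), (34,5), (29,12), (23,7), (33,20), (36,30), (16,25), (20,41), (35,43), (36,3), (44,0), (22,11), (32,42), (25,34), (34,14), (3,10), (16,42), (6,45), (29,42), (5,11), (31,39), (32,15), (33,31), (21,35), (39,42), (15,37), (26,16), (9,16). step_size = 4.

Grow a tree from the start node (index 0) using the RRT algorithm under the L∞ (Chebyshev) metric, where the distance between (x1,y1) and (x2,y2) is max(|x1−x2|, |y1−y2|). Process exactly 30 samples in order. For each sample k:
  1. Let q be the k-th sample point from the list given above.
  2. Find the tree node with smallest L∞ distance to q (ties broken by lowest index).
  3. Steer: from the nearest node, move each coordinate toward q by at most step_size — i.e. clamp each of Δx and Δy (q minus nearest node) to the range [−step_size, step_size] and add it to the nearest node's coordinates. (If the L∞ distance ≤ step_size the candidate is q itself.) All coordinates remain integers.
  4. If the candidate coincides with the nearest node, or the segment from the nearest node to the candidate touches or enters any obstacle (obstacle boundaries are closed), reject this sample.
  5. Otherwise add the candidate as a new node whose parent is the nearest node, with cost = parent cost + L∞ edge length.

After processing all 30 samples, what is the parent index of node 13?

Parent of node 13: 9

1. q=(43,42) nearest=0 d=42 new=(5,4) → add node 1 parent=0 cost=4
2. q=(21,31) nearest=1 d=27 new=(9,8) → add node 2 parent=1 cost=8
3. q=(40,39) nearest=2 d=31 new=(13,12) → blocked by [10,19]×[7,11], reject
4. q=(34,5) nearest=2 d=25 new=(13,5) → blocked by [10,19]×[7,11], reject
5. q=(29,12) nearest=2 d=20 new=(13,12) → blocked by [10,19]×[7,11], reject
6. q=(23,7) nearest=2 d=14 new=(13,7) → blocked by [10,19]×[7,11], reject
7. q=(33,20) nearest=2 d=24 new=(13,12) → blocked by [10,19]×[7,11], reject
8. q=(36,30) nearest=2 d=27 new=(13,12) → blocked by [10,19]×[7,11], reject
9. q=(16,25) nearest=2 d=17 new=(13,12) → blocked by [10,19]×[7,11], reject
10. q=(20,41) nearest=2 d=33 new=(13,12) → blocked by [10,19]×[7,11], reject
11. q=(35,43) nearest=2 d=35 new=(13,12) → blocked by [10,19]×[7,11], reject
12. q=(36,3) nearest=2 d=27 new=(13,4) → blocked by [10,19]×[7,11], reject
13. q=(44,0) nearest=2 d=35 new=(13,4) → blocked by [10,19]×[7,11], reject
14. q=(22,11) nearest=2 d=13 new=(13,11) → blocked by [10,19]×[7,11], reject
15. q=(32,42) nearest=2 d=34 new=(13,12) → blocked by [10,19]×[7,11], reject
16. q=(25,34) nearest=2 d=26 new=(13,12) → blocked by [10,19]×[7,11], reject
17. q=(34,14) nearest=2 d=25 new=(13,12) → blocked by [10,19]×[7,11], reject
18. q=(3,10) nearest=1 d=6 new=(3,8) → add node 3 parent=1 cost=8
19. q=(16,42) nearest=2 d=34 new=(13,12) → blocked by [10,19]×[7,11], reject
20. q=(6,45) nearest=2 d=37 new=(6,12) → add node 4 parent=2 cost=12
21. q=(29,42) nearest=4 d=30 new=(10,16) → add node 5 parent=4 cost=16
22. q=(5,11) nearest=4 d=1 new=(5,11) → add node 6 parent=4 cost=13
23. q=(31,39) nearest=5 d=23 new=(14,20) → add node 7 parent=5 cost=20
24. q=(32,15) nearest=7 d=18 new=(18,16) → add node 8 parent=7 cost=24
25. q=(33,31) nearest=8 d=15 new=(22,20) → add node 9 parent=8 cost=28
26. q=(21,35) nearest=7 d=15 new=(18,24) → add node 10 parent=7 cost=24
27. q=(39,42) nearest=10 d=21 new=(22,28) → add node 11 parent=10 cost=28
28. q=(15,37) nearest=11 d=9 new=(18,32) → add node 12 parent=11 cost=32
29. q=(26,16) nearest=9 d=4 new=(26,16) → add node 13 parent=9 cost=32
30. q=(9,16) nearest=5 d=1 new=(9,16) → add node 14 parent=5 cost=17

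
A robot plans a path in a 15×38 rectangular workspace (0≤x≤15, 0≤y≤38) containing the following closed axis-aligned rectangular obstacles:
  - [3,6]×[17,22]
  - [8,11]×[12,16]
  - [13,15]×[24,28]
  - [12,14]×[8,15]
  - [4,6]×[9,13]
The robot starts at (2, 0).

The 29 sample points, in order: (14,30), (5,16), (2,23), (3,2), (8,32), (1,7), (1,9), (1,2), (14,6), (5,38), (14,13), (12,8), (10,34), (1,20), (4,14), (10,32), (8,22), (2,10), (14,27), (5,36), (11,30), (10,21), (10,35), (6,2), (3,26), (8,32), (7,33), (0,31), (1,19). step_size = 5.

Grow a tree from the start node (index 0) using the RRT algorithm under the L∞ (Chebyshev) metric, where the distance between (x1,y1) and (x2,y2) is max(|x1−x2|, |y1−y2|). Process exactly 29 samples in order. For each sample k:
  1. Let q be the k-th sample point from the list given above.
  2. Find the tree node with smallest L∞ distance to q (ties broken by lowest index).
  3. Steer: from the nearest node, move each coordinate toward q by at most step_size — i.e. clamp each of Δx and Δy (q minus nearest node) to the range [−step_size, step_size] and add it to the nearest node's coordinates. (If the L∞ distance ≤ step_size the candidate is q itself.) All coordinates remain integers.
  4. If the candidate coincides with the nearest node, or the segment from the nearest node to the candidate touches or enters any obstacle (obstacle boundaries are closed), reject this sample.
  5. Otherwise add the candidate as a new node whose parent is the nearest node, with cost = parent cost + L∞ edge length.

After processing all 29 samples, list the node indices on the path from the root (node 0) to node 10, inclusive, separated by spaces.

Path: 0 1 2 8 10

1. q=(14,30) nearest=0 d=30 new=(7,5) → add node 1 parent=0 cost=5
2. q=(5,16) nearest=1 d=11 new=(5,10) → blocked by [4,6]×[9,13], reject
3. q=(2,23) nearest=1 d=18 new=(2,10) → add node 2 parent=1 cost=10
4. q=(3,2) nearest=0 d=2 new=(3,2) → add node 3 parent=0 cost=2
5. q=(8,32) nearest=2 d=22 new=(7,15) → blocked by [4,6]×[9,13], reject
6. q=(1,7) nearest=2 d=3 new=(1,7) → add node 4 parent=2 cost=13
7. q=(1,9) nearest=2 d=1 new=(1,9) → add node 5 parent=2 cost=11
8. q=(1,2) nearest=0 d=2 new=(1,2) → add node 6 parent=0 cost=2
9. q=(14,6) nearest=1 d=7 new=(12,6) → add node 7 parent=1 cost=10
10. q=(5,38) nearest=2 d=28 new=(5,15) → add node 8 parent=2 cost=15
11. q=(14,13) nearest=7 d=7 new=(14,11) → blocked by [12,14]×[8,15], reject
12. q=(12,8) nearest=7 d=2 new=(12,8) → blocked by [12,14]×[8,15], reject
13. q=(10,34) nearest=8 d=19 new=(10,20) → add node 9 parent=8 cost=20
14. q=(1,20) nearest=8 d=5 new=(1,20) → blocked by [3,6]×[17,22], reject
15. q=(4,14) nearest=8 d=1 new=(4,14) → add node 10 parent=8 cost=16
16. q=(10,32) nearest=9 d=12 new=(10,25) → add node 11 parent=9 cost=25
17. q=(8,22) nearest=9 d=2 new=(8,22) → add node 12 parent=9 cost=22
18. q=(2,10) nearest=2 d=0 → coincident, reject
19. q=(14,27) nearest=11 d=4 new=(14,27) → blocked by [13,15]×[24,28], reject
20. q=(5,36) nearest=11 d=11 new=(5,30) → add node 13 parent=11 cost=30
21. q=(11,30) nearest=11 d=5 new=(11,30) → add node 14 parent=11 cost=30
22. q=(10,21) nearest=9 d=1 new=(10,21) → add node 15 parent=9 cost=21
23. q=(10,35) nearest=13 d=5 new=(10,35) → add node 16 parent=13 cost=35
24. q=(6,2) nearest=1 d=3 new=(6,2) → add node 17 parent=1 cost=8
25. q=(3,26) nearest=13 d=4 new=(3,26) → add node 18 parent=13 cost=34
26. q=(8,32) nearest=13 d=3 new=(8,32) → add node 19 parent=13 cost=33
27. q=(7,33) nearest=19 d=1 new=(7,33) → add node 20 parent=19 cost=34
28. q=(0,31) nearest=13 d=5 new=(0,31) → add node 21 parent=13 cost=35
29. q=(1,19) nearest=8 d=4 new=(1,19) → blocked by [3,6]×[17,22], reject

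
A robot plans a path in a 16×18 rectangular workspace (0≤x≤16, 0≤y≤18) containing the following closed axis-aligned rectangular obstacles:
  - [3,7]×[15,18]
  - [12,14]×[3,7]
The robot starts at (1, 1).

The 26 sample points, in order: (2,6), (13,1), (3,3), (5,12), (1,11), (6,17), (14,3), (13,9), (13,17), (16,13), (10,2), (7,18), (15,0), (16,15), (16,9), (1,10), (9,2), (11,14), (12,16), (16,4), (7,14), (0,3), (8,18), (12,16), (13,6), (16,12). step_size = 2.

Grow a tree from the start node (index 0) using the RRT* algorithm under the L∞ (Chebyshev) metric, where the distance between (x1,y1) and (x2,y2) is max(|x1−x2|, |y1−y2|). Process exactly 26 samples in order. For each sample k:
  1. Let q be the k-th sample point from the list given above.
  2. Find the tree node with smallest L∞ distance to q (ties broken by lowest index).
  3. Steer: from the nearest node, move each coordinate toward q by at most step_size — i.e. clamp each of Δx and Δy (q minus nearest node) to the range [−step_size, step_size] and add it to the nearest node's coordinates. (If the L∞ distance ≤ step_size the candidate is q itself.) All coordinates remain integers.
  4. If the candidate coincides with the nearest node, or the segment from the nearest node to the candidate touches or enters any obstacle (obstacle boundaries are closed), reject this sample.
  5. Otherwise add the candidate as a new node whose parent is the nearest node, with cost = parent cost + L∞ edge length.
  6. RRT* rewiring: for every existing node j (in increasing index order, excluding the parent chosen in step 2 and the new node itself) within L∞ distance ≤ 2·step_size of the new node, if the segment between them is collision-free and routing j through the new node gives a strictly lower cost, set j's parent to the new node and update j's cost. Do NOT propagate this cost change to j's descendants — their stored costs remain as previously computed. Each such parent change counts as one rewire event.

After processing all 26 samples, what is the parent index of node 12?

Parent of node 12: 9

1. q=(2,6) nearest=0 d=5 new=(2,3) → add node 1 parent=0 cost=2
2. q=(13,1) nearest=1 d=11 new=(4,1) → add node 2 parent=1 cost=4
3. q=(3,3) nearest=1 d=1 new=(3,3) → add node 3 parent=1 cost=3
4. q=(5,12) nearest=1 d=9 new=(4,5) → add node 4 parent=1 cost=4
5. q=(1,11) nearest=4 d=6 new=(2,7) → add node 5 parent=4 cost=6
6. q=(6,17) nearest=5 d=10 new=(4,9) → add node 6 parent=5 cost=8
7. q=(14,3) nearest=2 d=10 new=(6,3) → add node 7 parent=2 cost=6
8. q=(13,9) nearest=7 d=7 new=(8,5) → add node 8 parent=7 cost=8
9. q=(13,17) nearest=6 d=9 new=(6,11) → add node 9 parent=6 cost=10
10. q=(16,13) nearest=8 d=8 new=(10,7) → add node 10 parent=8 cost=10
11. q=(10,2) nearest=8 d=3 new=(10,3) → add node 11 parent=8 cost=10
12. q=(7,18) nearest=9 d=7 new=(7,13) → add node 12 parent=9 cost=12
13. q=(15,0) nearest=11 d=5 new=(12,1) → add node 13 parent=11 cost=12
14. q=(16,15) nearest=10 d=8 new=(12,9) → add node 14 parent=10 cost=12
15. q=(16,9) nearest=14 d=4 new=(14,9) → add node 15 parent=14 cost=14
16. q=(1,10) nearest=5 d=3 new=(1,9) → add node 16 parent=5 cost=8
17. q=(9,2) nearest=11 d=1 new=(9,2) → add node 17 parent=11 cost=11
18. q=(11,14) nearest=12 d=4 new=(9,14) → add node 18 parent=12 cost=14
19. q=(12,16) nearest=18 d=3 new=(11,16) → add node 19 parent=18 cost=16
20. q=(16,4) nearest=13 d=4 new=(14,3) → blocked by [12,14]×[3,7], reject
21. q=(7,14) nearest=12 d=1 new=(7,14) → add node 20 parent=12 cost=13
22. q=(0,3) nearest=0 d=2 new=(0,3) → add node 21 parent=0 cost=2
23. q=(8,18) nearest=19 d=3 new=(9,18) → add node 22 parent=19 cost=18
24. q=(12,16) nearest=19 d=1 new=(12,16) → add node 23 parent=19 cost=17
25. q=(13,6) nearest=10 d=3 new=(12,6) → blocked by [12,14]×[3,7], reject
26. q=(16,12) nearest=15 d=3 new=(16,11) → add node 24 parent=15 cost=16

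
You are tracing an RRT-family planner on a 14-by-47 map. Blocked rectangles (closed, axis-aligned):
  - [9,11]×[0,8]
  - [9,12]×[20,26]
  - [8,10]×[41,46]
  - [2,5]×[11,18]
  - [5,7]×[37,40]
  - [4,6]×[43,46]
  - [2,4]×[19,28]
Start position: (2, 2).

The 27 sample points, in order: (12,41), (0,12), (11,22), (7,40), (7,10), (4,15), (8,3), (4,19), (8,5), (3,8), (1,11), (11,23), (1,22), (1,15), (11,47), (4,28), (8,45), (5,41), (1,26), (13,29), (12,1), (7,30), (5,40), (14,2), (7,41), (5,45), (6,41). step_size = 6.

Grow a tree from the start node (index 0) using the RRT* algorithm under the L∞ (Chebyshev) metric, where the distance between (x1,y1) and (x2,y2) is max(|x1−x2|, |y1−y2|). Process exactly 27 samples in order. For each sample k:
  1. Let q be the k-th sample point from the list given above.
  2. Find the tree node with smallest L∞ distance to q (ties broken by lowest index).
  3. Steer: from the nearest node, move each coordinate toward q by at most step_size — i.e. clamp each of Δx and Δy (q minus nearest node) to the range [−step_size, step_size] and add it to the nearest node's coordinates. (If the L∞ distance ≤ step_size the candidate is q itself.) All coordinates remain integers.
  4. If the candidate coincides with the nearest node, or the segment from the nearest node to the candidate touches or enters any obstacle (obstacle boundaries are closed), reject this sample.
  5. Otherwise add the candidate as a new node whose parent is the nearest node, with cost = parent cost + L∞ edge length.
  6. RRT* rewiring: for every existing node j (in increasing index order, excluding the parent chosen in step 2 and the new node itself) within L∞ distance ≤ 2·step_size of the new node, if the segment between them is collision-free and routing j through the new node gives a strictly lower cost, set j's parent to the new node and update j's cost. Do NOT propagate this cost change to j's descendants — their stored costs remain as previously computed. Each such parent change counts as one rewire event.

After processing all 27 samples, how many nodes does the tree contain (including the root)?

Node count: 14

1. q=(12,41) nearest=0 d=39 new=(8,8) → add node 1 parent=0 cost=6
2. q=(0,12) nearest=1 d=8 new=(2,12) → blocked by [2,5]×[11,18], reject
3. q=(11,22) nearest=1 d=14 new=(11,14) → add node 2 parent=1 cost=12
4. q=(7,40) nearest=2 d=26 new=(7,20) → add node 3 parent=2 cost=18
5. q=(7,10) nearest=1 d=2 new=(7,10) → add node 4 parent=1 cost=8
6. q=(4,15) nearest=3 d=5 new=(4,15) → blocked by [2,5]×[11,18], reject
7. q=(8,3) nearest=1 d=5 new=(8,3) → add node 5 parent=1 cost=11
8. q=(4,19) nearest=3 d=3 new=(4,19) → blocked by [2,4]×[19,28], reject
9. q=(8,5) nearest=5 d=2 new=(8,5) → add node 6 parent=5 cost=13
10. q=(3,8) nearest=4 d=4 new=(3,8) → add node 7 parent=4 cost=12
11. q=(1,11) nearest=7 d=3 new=(1,11) → add node 8 parent=7 cost=15
12. q=(11,23) nearest=3 d=4 new=(11,23) → blocked by [9,12]×[20,26], reject
13. q=(1,22) nearest=3 d=6 new=(1,22) → blocked by [2,4]×[19,28], reject
14. q=(1,15) nearest=8 d=4 new=(1,15) → add node 9 parent=8 cost=19
15. q=(11,47) nearest=3 d=27 new=(11,26) → blocked by [9,12]×[20,26], reject
16. q=(4,28) nearest=3 d=8 new=(4,26) → blocked by [2,4]×[19,28], reject
17. q=(8,45) nearest=3 d=25 new=(8,26) → add node 10 parent=3 cost=24
18. q=(5,41) nearest=10 d=15 new=(5,32) → add node 11 parent=10 cost=30
19. q=(1,26) nearest=3 d=6 new=(1,26) → blocked by [2,4]×[19,28], reject
20. q=(13,29) nearest=10 d=5 new=(13,29) → add node 12 parent=10 cost=29
21. q=(12,1) nearest=5 d=4 new=(12,1) → blocked by [9,11]×[0,8], reject
22. q=(7,30) nearest=11 d=2 new=(7,30) → add node 13 parent=11 cost=32
23. q=(5,40) nearest=11 d=8 new=(5,38) → blocked by [5,7]×[37,40], reject
24. q=(14,2) nearest=1 d=6 new=(14,2) → blocked by [9,11]×[0,8], reject
25. q=(7,41) nearest=11 d=9 new=(7,38) → blocked by [5,7]×[37,40], reject
26. q=(5,45) nearest=11 d=13 new=(5,38) → blocked by [5,7]×[37,40], reject
27. q=(6,41) nearest=11 d=9 new=(6,38) → blocked by [5,7]×[37,40], reject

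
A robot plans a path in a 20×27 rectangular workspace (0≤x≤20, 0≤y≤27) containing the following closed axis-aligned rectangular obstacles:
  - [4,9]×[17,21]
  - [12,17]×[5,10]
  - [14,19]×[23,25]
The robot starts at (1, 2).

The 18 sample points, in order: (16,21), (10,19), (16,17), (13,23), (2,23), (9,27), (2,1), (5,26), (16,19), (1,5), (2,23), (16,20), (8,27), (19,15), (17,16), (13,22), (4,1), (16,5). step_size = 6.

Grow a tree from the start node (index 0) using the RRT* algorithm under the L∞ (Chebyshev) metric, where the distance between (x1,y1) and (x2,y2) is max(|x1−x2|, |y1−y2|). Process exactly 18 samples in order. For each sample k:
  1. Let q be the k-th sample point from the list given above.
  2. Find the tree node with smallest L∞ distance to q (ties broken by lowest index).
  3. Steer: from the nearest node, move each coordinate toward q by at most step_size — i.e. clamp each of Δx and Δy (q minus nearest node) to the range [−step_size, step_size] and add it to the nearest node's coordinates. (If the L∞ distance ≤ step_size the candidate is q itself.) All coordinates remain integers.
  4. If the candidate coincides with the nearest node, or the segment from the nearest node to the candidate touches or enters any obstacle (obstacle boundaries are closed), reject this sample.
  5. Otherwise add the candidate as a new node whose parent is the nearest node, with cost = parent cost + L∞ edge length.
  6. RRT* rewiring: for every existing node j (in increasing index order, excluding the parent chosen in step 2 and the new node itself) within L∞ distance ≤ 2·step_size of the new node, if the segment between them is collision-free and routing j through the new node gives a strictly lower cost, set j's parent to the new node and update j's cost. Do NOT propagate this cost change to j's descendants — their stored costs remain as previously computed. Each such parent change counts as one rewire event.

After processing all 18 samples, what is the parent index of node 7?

Parent of node 7: 8

1. q=(16,21) nearest=0 d=19 new=(7,8) → add node 1 parent=0 cost=6
2. q=(10,19) nearest=1 d=11 new=(10,14) → add node 2 parent=1 cost=12
3. q=(16,17) nearest=2 d=6 new=(16,17) → add node 3 parent=2 cost=18
4. q=(13,23) nearest=3 d=6 new=(13,23) → add node 4 parent=3 cost=24
5. q=(2,23) nearest=2 d=9 new=(4,20) → blocked by [4,9]×[17,21], reject
6. q=(9,27) nearest=4 d=4 new=(9,27) → add node 5 parent=4 cost=28
7. q=(2,1) nearest=0 d=1 new=(2,1) → add node 6 parent=0 cost=1
8. q=(5,26) nearest=5 d=4 new=(5,26) → add node 7 parent=5 cost=32
9. q=(16,19) nearest=3 d=2 new=(16,19) → add node 8 parent=3 cost=20; rewire 7→8 (31<32)
10. q=(1,5) nearest=0 d=3 new=(1,5) → add node 9 parent=0 cost=3
11. q=(2,23) nearest=7 d=3 new=(2,23) → add node 10 parent=7 cost=34
12. q=(16,20) nearest=8 d=1 new=(16,20) → add node 11 parent=8 cost=21
13. q=(8,27) nearest=5 d=1 new=(8,27) → add node 12 parent=5 cost=29
14. q=(19,15) nearest=3 d=3 new=(19,15) → add node 13 parent=3 cost=21
15. q=(17,16) nearest=3 d=1 new=(17,16) → add node 14 parent=3 cost=19
16. q=(13,22) nearest=4 d=1 new=(13,22) → add node 15 parent=4 cost=25
17. q=(4,1) nearest=6 d=2 new=(4,1) → add node 16 parent=6 cost=3
18. q=(16,5) nearest=1 d=9 new=(13,5) → blocked by [12,17]×[5,10], reject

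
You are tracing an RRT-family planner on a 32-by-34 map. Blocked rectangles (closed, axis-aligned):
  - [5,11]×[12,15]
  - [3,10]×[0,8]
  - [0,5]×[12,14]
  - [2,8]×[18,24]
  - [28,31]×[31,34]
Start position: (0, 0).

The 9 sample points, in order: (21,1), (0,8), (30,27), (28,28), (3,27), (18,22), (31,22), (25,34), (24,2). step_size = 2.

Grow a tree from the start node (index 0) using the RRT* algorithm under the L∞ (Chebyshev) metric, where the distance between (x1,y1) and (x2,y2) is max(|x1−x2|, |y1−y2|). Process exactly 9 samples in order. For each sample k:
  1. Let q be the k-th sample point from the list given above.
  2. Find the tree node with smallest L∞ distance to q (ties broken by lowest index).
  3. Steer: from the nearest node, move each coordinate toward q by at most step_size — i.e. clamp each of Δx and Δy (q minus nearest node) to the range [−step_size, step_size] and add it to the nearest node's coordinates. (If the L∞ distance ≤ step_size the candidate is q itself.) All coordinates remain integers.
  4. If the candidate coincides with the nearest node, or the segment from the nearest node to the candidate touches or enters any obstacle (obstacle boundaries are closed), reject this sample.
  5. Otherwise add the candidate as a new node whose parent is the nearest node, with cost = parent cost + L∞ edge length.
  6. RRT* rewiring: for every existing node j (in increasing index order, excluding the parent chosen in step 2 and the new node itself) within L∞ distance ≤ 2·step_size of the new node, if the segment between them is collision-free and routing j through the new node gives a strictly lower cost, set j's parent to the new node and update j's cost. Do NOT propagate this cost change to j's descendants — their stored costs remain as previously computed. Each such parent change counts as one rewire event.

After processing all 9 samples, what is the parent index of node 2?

1. q=(21,1) nearest=0 d=21 new=(2,1) → add node 1 parent=0 cost=2
2. q=(0,8) nearest=1 d=7 new=(0,3) → add node 2 parent=1 cost=4
3. q=(30,27) nearest=1 d=28 new=(4,3) → blocked by [3,10]×[0,8], reject
4. q=(28,28) nearest=1 d=27 new=(4,3) → blocked by [3,10]×[0,8], reject
5. q=(3,27) nearest=2 d=24 new=(2,5) → add node 3 parent=2 cost=6
6. q=(18,22) nearest=3 d=17 new=(4,7) → blocked by [3,10]×[0,8], reject
7. q=(31,22) nearest=1 d=29 new=(4,3) → blocked by [3,10]×[0,8], reject
8. q=(25,34) nearest=3 d=29 new=(4,7) → blocked by [3,10]×[0,8], reject
9. q=(24,2) nearest=1 d=22 new=(4,2) → blocked by [3,10]×[0,8], reject

Parent of node 2: 1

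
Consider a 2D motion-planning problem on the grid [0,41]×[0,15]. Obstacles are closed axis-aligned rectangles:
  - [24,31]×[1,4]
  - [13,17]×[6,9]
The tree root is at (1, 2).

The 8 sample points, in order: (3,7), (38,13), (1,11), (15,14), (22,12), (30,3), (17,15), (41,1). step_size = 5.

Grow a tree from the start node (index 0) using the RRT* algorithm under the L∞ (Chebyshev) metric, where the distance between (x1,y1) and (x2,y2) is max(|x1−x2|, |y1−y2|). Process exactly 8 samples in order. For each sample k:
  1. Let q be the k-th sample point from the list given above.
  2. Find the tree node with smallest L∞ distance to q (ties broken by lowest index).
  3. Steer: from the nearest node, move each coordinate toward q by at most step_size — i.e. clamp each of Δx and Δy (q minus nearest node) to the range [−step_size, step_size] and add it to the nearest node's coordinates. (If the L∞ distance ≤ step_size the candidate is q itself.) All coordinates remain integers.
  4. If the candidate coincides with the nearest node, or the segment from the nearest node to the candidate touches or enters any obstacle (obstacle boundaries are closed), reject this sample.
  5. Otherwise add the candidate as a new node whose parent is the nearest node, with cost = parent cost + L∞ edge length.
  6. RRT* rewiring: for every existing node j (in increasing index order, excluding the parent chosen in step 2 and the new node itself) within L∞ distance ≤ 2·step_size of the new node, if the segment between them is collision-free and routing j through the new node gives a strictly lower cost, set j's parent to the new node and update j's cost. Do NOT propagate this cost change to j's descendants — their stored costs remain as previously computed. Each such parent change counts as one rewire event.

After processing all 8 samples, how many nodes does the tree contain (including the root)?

Node count: 8

1. q=(3,7) nearest=0 d=5 new=(3,7) → add node 1 parent=0 cost=5
2. q=(38,13) nearest=1 d=35 new=(8,12) → add node 2 parent=1 cost=10
3. q=(1,11) nearest=1 d=4 new=(1,11) → add node 3 parent=1 cost=9
4. q=(15,14) nearest=2 d=7 new=(13,14) → add node 4 parent=2 cost=15
5. q=(22,12) nearest=4 d=9 new=(18,12) → add node 5 parent=4 cost=20
6. q=(30,3) nearest=5 d=12 new=(23,7) → add node 6 parent=5 cost=25
7. q=(17,15) nearest=5 d=3 new=(17,15) → add node 7 parent=5 cost=23
8. q=(41,1) nearest=6 d=18 new=(28,2) → blocked by [24,31]×[1,4], reject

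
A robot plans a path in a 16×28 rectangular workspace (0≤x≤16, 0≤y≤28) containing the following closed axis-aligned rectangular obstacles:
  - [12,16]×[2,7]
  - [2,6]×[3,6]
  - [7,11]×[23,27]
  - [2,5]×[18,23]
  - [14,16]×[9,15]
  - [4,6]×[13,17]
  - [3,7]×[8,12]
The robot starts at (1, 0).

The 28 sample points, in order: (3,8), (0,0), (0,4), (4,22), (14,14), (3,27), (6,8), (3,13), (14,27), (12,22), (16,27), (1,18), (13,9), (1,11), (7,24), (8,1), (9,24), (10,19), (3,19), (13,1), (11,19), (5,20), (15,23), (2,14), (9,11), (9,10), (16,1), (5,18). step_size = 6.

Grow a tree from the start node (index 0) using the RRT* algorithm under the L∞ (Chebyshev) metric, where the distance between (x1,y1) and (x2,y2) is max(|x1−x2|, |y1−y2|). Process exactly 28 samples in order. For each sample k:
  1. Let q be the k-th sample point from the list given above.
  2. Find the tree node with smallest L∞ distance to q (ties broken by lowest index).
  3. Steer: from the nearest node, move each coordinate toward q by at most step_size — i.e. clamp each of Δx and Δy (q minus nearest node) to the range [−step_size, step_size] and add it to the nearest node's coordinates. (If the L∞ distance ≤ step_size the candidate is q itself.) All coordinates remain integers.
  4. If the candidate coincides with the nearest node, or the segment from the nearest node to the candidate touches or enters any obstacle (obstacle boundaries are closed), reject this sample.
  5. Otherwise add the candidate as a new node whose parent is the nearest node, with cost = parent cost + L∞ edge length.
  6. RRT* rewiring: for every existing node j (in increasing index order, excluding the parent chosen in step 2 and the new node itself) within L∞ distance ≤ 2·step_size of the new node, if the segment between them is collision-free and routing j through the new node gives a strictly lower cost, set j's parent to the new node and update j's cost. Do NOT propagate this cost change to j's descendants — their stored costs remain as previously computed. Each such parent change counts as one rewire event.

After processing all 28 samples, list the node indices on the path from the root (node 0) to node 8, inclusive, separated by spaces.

Path: 0 2 3 4 6 8

1. q=(3,8) nearest=0 d=8 new=(3,6) → blocked by [2,6]×[3,6], reject
2. q=(0,0) nearest=0 d=1 new=(0,0) → add node 1 parent=0 cost=1
3. q=(0,4) nearest=0 d=4 new=(0,4) → add node 2 parent=0 cost=4
4. q=(4,22) nearest=2 d=18 new=(4,10) → blocked by [3,7]×[8,12], reject
5. q=(14,14) nearest=0 d=14 new=(7,6) → blocked by [2,6]×[3,6], reject
6. q=(3,27) nearest=2 d=23 new=(3,10) → blocked by [3,7]×[8,12], reject
7. q=(6,8) nearest=2 d=6 new=(6,8) → blocked by [2,6]×[3,6], reject
8. q=(3,13) nearest=2 d=9 new=(3,10) → blocked by [3,7]×[8,12], reject
9. q=(14,27) nearest=2 d=23 new=(6,10) → blocked by [2,6]×[3,6], reject
10. q=(12,22) nearest=2 d=18 new=(6,10) → blocked by [2,6]×[3,6], reject
11. q=(16,27) nearest=2 d=23 new=(6,10) → blocked by [2,6]×[3,6], reject
12. q=(1,18) nearest=2 d=14 new=(1,10) → add node 3 parent=2 cost=10
13. q=(13,9) nearest=0 d=12 new=(7,6) → blocked by [2,6]×[3,6], reject
14. q=(1,11) nearest=3 d=1 new=(1,11) → add node 4 parent=3 cost=11
15. q=(7,24) nearest=4 d=13 new=(7,17) → blocked by [4,6]×[13,17], reject
16. q=(8,1) nearest=0 d=7 new=(7,1) → add node 5 parent=0 cost=6
17. q=(9,24) nearest=4 d=13 new=(7,17) → blocked by [4,6]×[13,17], reject
18. q=(10,19) nearest=3 d=9 new=(7,16) → blocked by [4,6]×[13,17], reject
19. q=(3,19) nearest=4 d=8 new=(3,17) → add node 6 parent=4 cost=17
20. q=(13,1) nearest=5 d=6 new=(13,1) → add node 7 parent=5 cost=12
21. q=(11,19) nearest=6 d=8 new=(9,19) → add node 8 parent=6 cost=23
22. q=(5,20) nearest=6 d=3 new=(5,20) → blocked by [2,5]×[18,23], reject
23. q=(15,23) nearest=8 d=6 new=(15,23) → add node 9 parent=8 cost=29
24. q=(2,14) nearest=4 d=3 new=(2,14) → add node 10 parent=4 cost=14
25. q=(9,11) nearest=6 d=6 new=(9,11) → blocked by [4,6]×[13,17], reject
26. q=(9,10) nearest=6 d=7 new=(9,11) → blocked by [4,6]×[13,17], reject
27. q=(16,1) nearest=7 d=3 new=(16,1) → add node 11 parent=7 cost=15
28. q=(5,18) nearest=6 d=2 new=(5,18) → blocked by [2,5]×[18,23], reject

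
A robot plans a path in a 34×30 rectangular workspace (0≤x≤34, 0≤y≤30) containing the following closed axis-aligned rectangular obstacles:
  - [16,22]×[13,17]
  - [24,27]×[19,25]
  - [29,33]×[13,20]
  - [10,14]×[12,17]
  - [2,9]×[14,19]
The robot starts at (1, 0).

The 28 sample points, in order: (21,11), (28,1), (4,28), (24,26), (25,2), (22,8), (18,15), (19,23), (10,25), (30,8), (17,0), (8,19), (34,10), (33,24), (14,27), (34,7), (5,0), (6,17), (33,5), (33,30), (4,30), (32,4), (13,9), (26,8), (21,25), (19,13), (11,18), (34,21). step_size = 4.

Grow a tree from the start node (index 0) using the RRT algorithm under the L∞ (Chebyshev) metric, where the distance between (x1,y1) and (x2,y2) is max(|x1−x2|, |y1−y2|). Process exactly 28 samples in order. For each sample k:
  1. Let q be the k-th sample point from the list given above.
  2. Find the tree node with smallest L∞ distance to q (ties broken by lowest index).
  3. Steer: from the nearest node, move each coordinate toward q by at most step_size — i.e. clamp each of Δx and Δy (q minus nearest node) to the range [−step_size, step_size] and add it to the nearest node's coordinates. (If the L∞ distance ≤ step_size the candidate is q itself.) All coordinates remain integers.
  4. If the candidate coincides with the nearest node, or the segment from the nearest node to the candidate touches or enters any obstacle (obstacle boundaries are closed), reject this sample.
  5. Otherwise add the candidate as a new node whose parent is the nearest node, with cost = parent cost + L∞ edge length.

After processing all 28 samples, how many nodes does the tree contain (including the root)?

Node count: 17

1. q=(21,11) nearest=0 d=20 new=(5,4) → add node 1 parent=0 cost=4
2. q=(28,1) nearest=1 d=23 new=(9,1) → add node 2 parent=1 cost=8
3. q=(4,28) nearest=1 d=24 new=(4,8) → add node 3 parent=1 cost=8
4. q=(24,26) nearest=3 d=20 new=(8,12) → add node 4 parent=3 cost=12
5. q=(25,2) nearest=2 d=16 new=(13,2) → add node 5 parent=2 cost=12
6. q=(22,8) nearest=5 d=9 new=(17,6) → add node 6 parent=5 cost=16
7. q=(18,15) nearest=6 d=9 new=(18,10) → add node 7 parent=6 cost=20
8. q=(19,23) nearest=4 d=11 new=(12,16) → blocked by [10,14]×[12,17], reject
9. q=(10,25) nearest=4 d=13 new=(10,16) → blocked by [10,14]×[12,17], reject
10. q=(30,8) nearest=7 d=12 new=(22,8) → add node 8 parent=7 cost=24
11. q=(17,0) nearest=5 d=4 new=(17,0) → add node 9 parent=5 cost=16
12. q=(8,19) nearest=4 d=7 new=(8,16) → blocked by [2,9]×[14,19], reject
13. q=(34,10) nearest=8 d=12 new=(26,10) → add node 10 parent=8 cost=28
14. q=(33,24) nearest=10 d=14 new=(30,14) → blocked by [29,33]×[13,20], reject
15. q=(14,27) nearest=4 d=15 new=(12,16) → blocked by [10,14]×[12,17], reject
16. q=(34,7) nearest=10 d=8 new=(30,7) → add node 11 parent=10 cost=32
17. q=(5,0) nearest=0 d=4 new=(5,0) → add node 12 parent=0 cost=4
18. q=(6,17) nearest=4 d=5 new=(6,16) → blocked by [2,9]×[14,19], reject
19. q=(33,5) nearest=11 d=3 new=(33,5) → add node 13 parent=11 cost=35
20. q=(33,30) nearest=7 d=20 new=(22,14) → blocked by [16,22]×[13,17], reject
21. q=(4,30) nearest=4 d=18 new=(4,16) → blocked by [2,9]×[14,19], reject
22. q=(32,4) nearest=13 d=1 new=(32,4) → add node 14 parent=13 cost=36
23. q=(13,9) nearest=6 d=4 new=(13,9) → add node 15 parent=6 cost=20
24. q=(26,8) nearest=10 d=2 new=(26,8) → add node 16 parent=10 cost=30
25. q=(21,25) nearest=4 d=13 new=(12,16) → blocked by [10,14]×[12,17], reject
26. q=(19,13) nearest=7 d=3 new=(19,13) → blocked by [16,22]×[13,17], reject
27. q=(11,18) nearest=4 d=6 new=(11,16) → blocked by [10,14]×[12,17], reject
28. q=(34,21) nearest=10 d=11 new=(30,14) → blocked by [29,33]×[13,20], reject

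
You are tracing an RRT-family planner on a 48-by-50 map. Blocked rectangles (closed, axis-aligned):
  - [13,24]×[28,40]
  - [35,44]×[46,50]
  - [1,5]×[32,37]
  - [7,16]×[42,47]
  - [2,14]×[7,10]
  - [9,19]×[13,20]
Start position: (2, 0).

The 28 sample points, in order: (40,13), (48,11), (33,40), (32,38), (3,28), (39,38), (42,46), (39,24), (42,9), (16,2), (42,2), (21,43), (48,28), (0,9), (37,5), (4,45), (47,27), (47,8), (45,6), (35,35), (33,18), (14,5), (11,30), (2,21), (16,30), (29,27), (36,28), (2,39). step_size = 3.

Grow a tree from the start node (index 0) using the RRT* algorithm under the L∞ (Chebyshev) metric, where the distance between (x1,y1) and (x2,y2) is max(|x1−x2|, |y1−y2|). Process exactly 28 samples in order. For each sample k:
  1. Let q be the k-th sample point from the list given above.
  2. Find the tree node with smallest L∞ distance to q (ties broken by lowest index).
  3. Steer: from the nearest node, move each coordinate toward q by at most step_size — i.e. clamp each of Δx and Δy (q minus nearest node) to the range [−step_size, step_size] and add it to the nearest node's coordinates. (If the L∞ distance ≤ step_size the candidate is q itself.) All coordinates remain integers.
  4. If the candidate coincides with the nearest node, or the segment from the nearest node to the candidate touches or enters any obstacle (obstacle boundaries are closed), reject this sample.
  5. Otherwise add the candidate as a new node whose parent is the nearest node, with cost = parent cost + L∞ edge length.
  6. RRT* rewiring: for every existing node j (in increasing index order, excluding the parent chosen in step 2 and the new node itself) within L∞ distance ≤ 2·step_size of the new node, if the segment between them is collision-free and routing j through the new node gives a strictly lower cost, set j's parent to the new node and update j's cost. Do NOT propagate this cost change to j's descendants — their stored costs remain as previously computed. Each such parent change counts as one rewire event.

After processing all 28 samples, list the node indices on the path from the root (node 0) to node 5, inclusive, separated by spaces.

Path: 0 1 2 3 4 5

1. q=(40,13) nearest=0 d=38 new=(5,3) → add node 1 parent=0 cost=3
2. q=(48,11) nearest=1 d=43 new=(8,6) → add node 2 parent=1 cost=6
3. q=(33,40) nearest=2 d=34 new=(11,9) → blocked by [2,14]×[7,10], reject
4. q=(32,38) nearest=2 d=32 new=(11,9) → blocked by [2,14]×[7,10], reject
5. q=(3,28) nearest=2 d=22 new=(5,9) → blocked by [2,14]×[7,10], reject
6. q=(39,38) nearest=2 d=32 new=(11,9) → blocked by [2,14]×[7,10], reject
7. q=(42,46) nearest=2 d=40 new=(11,9) → blocked by [2,14]×[7,10], reject
8. q=(39,24) nearest=2 d=31 new=(11,9) → blocked by [2,14]×[7,10], reject
9. q=(42,9) nearest=2 d=34 new=(11,9) → blocked by [2,14]×[7,10], reject
10. q=(16,2) nearest=2 d=8 new=(11,3) → add node 3 parent=2 cost=9
11. q=(42,2) nearest=3 d=31 new=(14,2) → add node 4 parent=3 cost=12
12. q=(21,43) nearest=2 d=37 new=(11,9) → blocked by [2,14]×[7,10], reject
13. q=(48,28) nearest=4 d=34 new=(17,5) → add node 5 parent=4 cost=15
14. q=(0,9) nearest=1 d=6 new=(2,6) → add node 6 parent=1 cost=6
15. q=(37,5) nearest=5 d=20 new=(20,5) → add node 7 parent=5 cost=18
16. q=(4,45) nearest=2 d=39 new=(5,9) → blocked by [2,14]×[7,10], reject
17. q=(47,27) nearest=7 d=27 new=(23,8) → add node 8 parent=7 cost=21
18. q=(47,8) nearest=8 d=24 new=(26,8) → add node 9 parent=8 cost=24
19. q=(45,6) nearest=9 d=19 new=(29,6) → add node 10 parent=9 cost=27
20. q=(35,35) nearest=8 d=27 new=(26,11) → add node 11 parent=8 cost=24
21. q=(33,18) nearest=11 d=7 new=(29,14) → add node 12 parent=11 cost=27
22. q=(14,5) nearest=3 d=3 new=(14,5) → add node 13 parent=3 cost=12
23. q=(11,30) nearest=12 d=18 new=(26,17) → add node 14 parent=12 cost=30
24. q=(2,21) nearest=2 d=15 new=(5,9) → blocked by [2,14]×[7,10], reject
25. q=(16,30) nearest=14 d=13 new=(23,20) → add node 15 parent=14 cost=33
26. q=(29,27) nearest=15 d=7 new=(26,23) → add node 16 parent=15 cost=36
27. q=(36,28) nearest=16 d=10 new=(29,26) → add node 17 parent=16 cost=39
28. q=(2,39) nearest=15 d=21 new=(20,23) → add node 18 parent=15 cost=36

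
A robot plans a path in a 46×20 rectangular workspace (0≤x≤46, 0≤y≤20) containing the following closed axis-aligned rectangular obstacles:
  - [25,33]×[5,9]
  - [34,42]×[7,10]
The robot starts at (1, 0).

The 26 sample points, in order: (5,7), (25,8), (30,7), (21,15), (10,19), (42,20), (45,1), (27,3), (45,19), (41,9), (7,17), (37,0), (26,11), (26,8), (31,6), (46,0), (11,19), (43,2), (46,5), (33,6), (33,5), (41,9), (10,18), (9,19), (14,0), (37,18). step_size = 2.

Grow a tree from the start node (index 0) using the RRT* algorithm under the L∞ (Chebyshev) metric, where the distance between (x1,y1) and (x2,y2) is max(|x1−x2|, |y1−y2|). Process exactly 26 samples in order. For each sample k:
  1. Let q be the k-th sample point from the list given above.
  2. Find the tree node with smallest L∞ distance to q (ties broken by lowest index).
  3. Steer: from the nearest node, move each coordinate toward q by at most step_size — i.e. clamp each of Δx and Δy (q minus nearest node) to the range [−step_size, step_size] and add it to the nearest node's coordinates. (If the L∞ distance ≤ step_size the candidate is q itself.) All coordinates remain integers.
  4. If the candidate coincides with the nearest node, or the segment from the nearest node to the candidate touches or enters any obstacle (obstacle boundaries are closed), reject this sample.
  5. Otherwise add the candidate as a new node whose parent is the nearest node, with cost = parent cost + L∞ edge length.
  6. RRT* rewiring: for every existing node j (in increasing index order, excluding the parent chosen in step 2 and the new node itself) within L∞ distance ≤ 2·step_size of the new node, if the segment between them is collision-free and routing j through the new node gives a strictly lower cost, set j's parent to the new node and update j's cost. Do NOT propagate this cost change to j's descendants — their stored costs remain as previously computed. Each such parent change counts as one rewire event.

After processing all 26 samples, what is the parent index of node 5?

Parent of node 5: 4

1. q=(5,7) nearest=0 d=7 new=(3,2) → add node 1 parent=0 cost=2
2. q=(25,8) nearest=1 d=22 new=(5,4) → add node 2 parent=1 cost=4
3. q=(30,7) nearest=2 d=25 new=(7,6) → add node 3 parent=2 cost=6
4. q=(21,15) nearest=3 d=14 new=(9,8) → add node 4 parent=3 cost=8
5. q=(10,19) nearest=4 d=11 new=(10,10) → add node 5 parent=4 cost=10
6. q=(42,20) nearest=5 d=32 new=(12,12) → add node 6 parent=5 cost=12
7. q=(45,1) nearest=6 d=33 new=(14,10) → add node 7 parent=6 cost=14
8. q=(27,3) nearest=7 d=13 new=(16,8) → add node 8 parent=7 cost=16
9. q=(45,19) nearest=8 d=29 new=(18,10) → add node 9 parent=8 cost=18
10. q=(41,9) nearest=9 d=23 new=(20,9) → add node 10 parent=9 cost=20
11. q=(7,17) nearest=6 d=5 new=(10,14) → add node 11 parent=6 cost=14
12. q=(37,0) nearest=10 d=17 new=(22,7) → add node 12 parent=10 cost=22
13. q=(26,11) nearest=12 d=4 new=(24,9) → add node 13 parent=12 cost=24
14. q=(26,8) nearest=13 d=2 new=(26,8) → blocked by [25,33]×[5,9], reject
15. q=(31,6) nearest=13 d=7 new=(26,7) → blocked by [25,33]×[5,9], reject
16. q=(46,0) nearest=13 d=22 new=(26,7) → blocked by [25,33]×[5,9], reject
17. q=(11,19) nearest=11 d=5 new=(11,16) → add node 14 parent=11 cost=16
18. q=(43,2) nearest=13 d=19 new=(26,7) → blocked by [25,33]×[5,9], reject
19. q=(46,5) nearest=13 d=22 new=(26,7) → blocked by [25,33]×[5,9], reject
20. q=(33,6) nearest=13 d=9 new=(26,7) → blocked by [25,33]×[5,9], reject
21. q=(33,5) nearest=13 d=9 new=(26,7) → blocked by [25,33]×[5,9], reject
22. q=(41,9) nearest=13 d=17 new=(26,9) → blocked by [25,33]×[5,9], reject
23. q=(10,18) nearest=14 d=2 new=(10,18) → add node 15 parent=14 cost=18
24. q=(9,19) nearest=15 d=1 new=(9,19) → add node 16 parent=15 cost=19
25. q=(14,0) nearest=3 d=7 new=(9,4) → add node 17 parent=3 cost=8
26. q=(37,18) nearest=13 d=13 new=(26,11) → add node 18 parent=13 cost=26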